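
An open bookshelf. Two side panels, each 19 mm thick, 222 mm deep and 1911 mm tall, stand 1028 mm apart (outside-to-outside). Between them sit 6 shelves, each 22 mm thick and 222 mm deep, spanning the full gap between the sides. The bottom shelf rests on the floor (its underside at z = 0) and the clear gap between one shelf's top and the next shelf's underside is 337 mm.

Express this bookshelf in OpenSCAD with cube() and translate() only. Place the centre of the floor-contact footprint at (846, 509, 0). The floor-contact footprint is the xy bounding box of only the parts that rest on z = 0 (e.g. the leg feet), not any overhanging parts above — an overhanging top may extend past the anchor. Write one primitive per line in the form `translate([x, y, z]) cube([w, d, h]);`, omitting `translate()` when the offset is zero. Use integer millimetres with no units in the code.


translate([332, 398, 0]) cube([19, 222, 1911]);
translate([1341, 398, 0]) cube([19, 222, 1911]);
translate([351, 398, 0]) cube([990, 222, 22]);
translate([351, 398, 359]) cube([990, 222, 22]);
translate([351, 398, 718]) cube([990, 222, 22]);
translate([351, 398, 1077]) cube([990, 222, 22]);
translate([351, 398, 1436]) cube([990, 222, 22]);
translate([351, 398, 1795]) cube([990, 222, 22]);


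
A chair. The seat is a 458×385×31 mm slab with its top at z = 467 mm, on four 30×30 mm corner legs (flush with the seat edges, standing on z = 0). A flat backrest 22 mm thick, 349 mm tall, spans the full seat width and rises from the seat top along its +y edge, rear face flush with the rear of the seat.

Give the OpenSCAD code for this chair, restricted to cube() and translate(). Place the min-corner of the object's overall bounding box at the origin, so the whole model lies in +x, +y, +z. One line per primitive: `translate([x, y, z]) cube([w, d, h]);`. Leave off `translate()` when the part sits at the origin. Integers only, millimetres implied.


translate([0, 0, 436]) cube([458, 385, 31]);
cube([30, 30, 436]);
translate([428, 0, 0]) cube([30, 30, 436]);
translate([0, 355, 0]) cube([30, 30, 436]);
translate([428, 355, 0]) cube([30, 30, 436]);
translate([0, 363, 467]) cube([458, 22, 349]);


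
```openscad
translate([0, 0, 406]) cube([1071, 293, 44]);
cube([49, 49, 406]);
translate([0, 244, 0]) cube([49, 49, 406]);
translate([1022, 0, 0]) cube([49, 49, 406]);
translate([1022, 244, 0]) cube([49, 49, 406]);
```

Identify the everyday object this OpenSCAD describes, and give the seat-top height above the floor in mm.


A bench. The seat-top height is 450 mm.

A long slab on four corner posts — a bench. The slab sits at z = 406 with thickness 44, so the top is 406 + 44 = 450 mm.


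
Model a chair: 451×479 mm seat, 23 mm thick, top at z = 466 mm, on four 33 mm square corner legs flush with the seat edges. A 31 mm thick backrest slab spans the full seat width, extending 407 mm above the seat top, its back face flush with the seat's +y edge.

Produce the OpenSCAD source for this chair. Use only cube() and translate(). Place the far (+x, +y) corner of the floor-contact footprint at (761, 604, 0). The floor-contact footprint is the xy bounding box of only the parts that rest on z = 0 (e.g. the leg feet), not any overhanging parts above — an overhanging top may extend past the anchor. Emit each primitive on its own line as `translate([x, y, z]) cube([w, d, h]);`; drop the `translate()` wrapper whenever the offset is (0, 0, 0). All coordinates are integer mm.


translate([310, 125, 443]) cube([451, 479, 23]);
translate([310, 125, 0]) cube([33, 33, 443]);
translate([728, 125, 0]) cube([33, 33, 443]);
translate([310, 571, 0]) cube([33, 33, 443]);
translate([728, 571, 0]) cube([33, 33, 443]);
translate([310, 573, 466]) cube([451, 31, 407]);


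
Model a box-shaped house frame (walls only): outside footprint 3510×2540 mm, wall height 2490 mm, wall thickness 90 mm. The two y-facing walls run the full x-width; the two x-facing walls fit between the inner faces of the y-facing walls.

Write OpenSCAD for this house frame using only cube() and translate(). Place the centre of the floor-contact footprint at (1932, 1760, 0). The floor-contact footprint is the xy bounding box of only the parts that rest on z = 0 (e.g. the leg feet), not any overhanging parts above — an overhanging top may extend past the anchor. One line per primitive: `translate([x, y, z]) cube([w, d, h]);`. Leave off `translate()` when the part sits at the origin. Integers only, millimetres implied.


translate([177, 490, 0]) cube([3510, 90, 2490]);
translate([177, 2940, 0]) cube([3510, 90, 2490]);
translate([177, 580, 0]) cube([90, 2360, 2490]);
translate([3597, 580, 0]) cube([90, 2360, 2490]);


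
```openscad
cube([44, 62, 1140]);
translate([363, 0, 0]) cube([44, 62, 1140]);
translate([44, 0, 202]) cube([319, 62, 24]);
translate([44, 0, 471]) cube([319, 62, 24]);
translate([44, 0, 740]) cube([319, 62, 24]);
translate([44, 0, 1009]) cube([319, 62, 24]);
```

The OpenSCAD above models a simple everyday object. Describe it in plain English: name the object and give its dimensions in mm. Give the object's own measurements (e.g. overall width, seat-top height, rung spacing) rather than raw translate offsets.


A straight ladder. Two 44×62 mm vertical rails, 1140 mm tall, stand 407 mm apart (outside-to-outside) with their front faces coplanar on the −y side. 4 rungs, each 62 mm deep and 24 mm tall, span between the inner faces of the rails, front faces flush with the rails. The lowest rung's underside is at z = 202 mm and rungs are spaced 269 mm apart (underside to underside).


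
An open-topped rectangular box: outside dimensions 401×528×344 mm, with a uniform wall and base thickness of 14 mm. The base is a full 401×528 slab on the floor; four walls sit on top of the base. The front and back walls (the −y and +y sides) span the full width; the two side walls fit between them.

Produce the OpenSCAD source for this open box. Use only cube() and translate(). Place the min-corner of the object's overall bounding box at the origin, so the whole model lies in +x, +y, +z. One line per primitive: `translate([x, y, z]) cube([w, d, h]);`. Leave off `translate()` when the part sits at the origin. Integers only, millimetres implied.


cube([401, 528, 14]);
translate([0, 0, 14]) cube([401, 14, 330]);
translate([0, 514, 14]) cube([401, 14, 330]);
translate([0, 14, 14]) cube([14, 500, 330]);
translate([387, 14, 14]) cube([14, 500, 330]);


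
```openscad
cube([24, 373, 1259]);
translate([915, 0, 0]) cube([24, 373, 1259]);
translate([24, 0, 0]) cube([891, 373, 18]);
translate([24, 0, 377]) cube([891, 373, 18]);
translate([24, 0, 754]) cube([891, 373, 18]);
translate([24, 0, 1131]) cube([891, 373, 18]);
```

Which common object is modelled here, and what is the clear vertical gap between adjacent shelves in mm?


A bookshelf. The clear shelf gap is 359 mm.

Two tall side panels with 4 horizontal boards between them — a bookshelf. The first two shelf undersides are at z = 0 and z = 377; with shelf thickness 18, the clear gap is 377 − 0 − 18 = 359 mm.


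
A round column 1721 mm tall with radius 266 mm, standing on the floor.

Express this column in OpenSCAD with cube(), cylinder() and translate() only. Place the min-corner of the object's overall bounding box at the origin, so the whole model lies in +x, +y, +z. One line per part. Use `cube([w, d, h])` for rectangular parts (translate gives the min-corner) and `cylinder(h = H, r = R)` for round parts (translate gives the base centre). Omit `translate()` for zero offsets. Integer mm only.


translate([266, 266, 0]) cylinder(h = 1721, r = 266);


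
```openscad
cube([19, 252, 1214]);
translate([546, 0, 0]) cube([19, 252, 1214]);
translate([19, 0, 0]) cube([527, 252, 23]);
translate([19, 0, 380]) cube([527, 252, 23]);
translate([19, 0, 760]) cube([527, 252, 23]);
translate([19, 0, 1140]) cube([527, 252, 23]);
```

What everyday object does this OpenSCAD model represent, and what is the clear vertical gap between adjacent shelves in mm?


A bookshelf. The clear shelf gap is 357 mm.

Two tall side panels with 4 horizontal boards between them — a bookshelf. The first two shelf undersides are at z = 0 and z = 380; with shelf thickness 23, the clear gap is 380 − 0 − 23 = 357 mm.


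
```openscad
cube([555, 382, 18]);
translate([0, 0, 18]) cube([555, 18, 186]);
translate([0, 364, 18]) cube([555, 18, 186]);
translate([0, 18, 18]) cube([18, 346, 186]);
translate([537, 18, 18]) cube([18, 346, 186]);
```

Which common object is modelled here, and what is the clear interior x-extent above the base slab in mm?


An open box. The internal width is 519 mm.

A 555×382 base slab with four walls standing on it — an open box. The base is 555 mm wide and the walls are 18 mm thick, so the internal width is 555 − 2 × 18 = 519 mm.


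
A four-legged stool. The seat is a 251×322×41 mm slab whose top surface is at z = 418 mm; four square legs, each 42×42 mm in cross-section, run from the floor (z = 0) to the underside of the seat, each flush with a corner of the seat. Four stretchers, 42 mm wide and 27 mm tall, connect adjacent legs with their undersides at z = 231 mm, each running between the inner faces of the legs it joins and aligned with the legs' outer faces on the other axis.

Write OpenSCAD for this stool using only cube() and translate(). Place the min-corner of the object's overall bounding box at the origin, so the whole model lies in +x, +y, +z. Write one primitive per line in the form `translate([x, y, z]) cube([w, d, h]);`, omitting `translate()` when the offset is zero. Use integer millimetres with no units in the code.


// leg_h = 418 - 41 = 377
// stretcher span = 251 - 2*42 = 167
translate([0, 0, 377]) cube([251, 322, 41]);
cube([42, 42, 377]);
translate([209, 0, 0]) cube([42, 42, 377]);
translate([0, 280, 0]) cube([42, 42, 377]);
translate([209, 280, 0]) cube([42, 42, 377]);
translate([42, 0, 231]) cube([167, 42, 27]);
translate([42, 280, 231]) cube([167, 42, 27]);
translate([0, 42, 231]) cube([42, 238, 27]);
translate([209, 42, 231]) cube([42, 238, 27]);


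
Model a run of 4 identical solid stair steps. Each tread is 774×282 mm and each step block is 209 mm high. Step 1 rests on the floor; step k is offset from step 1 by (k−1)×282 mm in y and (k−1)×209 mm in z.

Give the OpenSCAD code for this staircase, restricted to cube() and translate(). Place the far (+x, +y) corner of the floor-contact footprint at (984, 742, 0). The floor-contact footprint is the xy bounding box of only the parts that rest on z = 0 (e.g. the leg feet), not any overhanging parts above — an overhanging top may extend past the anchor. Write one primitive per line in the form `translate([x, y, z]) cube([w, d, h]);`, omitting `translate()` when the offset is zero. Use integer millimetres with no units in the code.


translate([210, 460, 0]) cube([774, 282, 209]);
translate([210, 742, 209]) cube([774, 282, 209]);
translate([210, 1024, 418]) cube([774, 282, 209]);
translate([210, 1306, 627]) cube([774, 282, 209]);


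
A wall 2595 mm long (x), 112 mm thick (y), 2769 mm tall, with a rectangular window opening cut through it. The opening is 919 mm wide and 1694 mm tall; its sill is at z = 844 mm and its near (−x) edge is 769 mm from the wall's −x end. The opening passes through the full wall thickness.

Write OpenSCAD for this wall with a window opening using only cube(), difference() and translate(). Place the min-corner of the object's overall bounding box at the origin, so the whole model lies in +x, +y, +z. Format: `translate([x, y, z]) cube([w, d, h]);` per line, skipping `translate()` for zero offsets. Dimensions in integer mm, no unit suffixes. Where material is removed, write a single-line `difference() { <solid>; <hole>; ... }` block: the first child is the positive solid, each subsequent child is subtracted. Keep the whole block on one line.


difference() { cube([2595, 112, 2769]); translate([769, 0, 844]) cube([919, 112, 1694]); }


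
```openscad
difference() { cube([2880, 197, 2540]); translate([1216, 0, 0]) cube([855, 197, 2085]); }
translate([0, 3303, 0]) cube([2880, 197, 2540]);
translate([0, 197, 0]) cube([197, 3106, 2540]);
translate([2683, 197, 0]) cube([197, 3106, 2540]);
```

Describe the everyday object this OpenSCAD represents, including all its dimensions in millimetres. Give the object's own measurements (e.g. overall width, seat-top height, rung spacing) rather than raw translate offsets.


A single room: four walls, each 2540 mm tall and 197 mm thick, enclosing an outside footprint 2880×3500 mm (x × y), no floor or roof. The front and back walls (−y and +y sides) run the full x-width; the side walls fit between their inner faces. A door opening 855 mm wide and 2085 mm tall is cut through the front wall from the floor up, its −x edge 1216 mm from the wall's −x end.


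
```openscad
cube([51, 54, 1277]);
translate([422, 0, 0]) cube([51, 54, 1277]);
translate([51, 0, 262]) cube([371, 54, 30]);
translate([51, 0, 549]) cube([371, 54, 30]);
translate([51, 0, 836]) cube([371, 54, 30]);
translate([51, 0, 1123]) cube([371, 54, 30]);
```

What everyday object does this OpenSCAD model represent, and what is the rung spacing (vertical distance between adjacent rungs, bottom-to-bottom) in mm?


A ladder. The rung spacing is 287 mm.

Two tall 51×54 posts with 4 short bars between them — a ladder. Adjacent rungs sit at z = 262 and z = 549, so the spacing is 549 − 262 = 287 mm.


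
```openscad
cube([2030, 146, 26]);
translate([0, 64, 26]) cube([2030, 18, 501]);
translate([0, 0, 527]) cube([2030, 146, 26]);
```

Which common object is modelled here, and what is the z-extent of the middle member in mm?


An I-beam. The web height is 501 mm.

Two wide flanges with a thin centred web — an I-beam. Overall 553 mm minus two 26 mm flanges gives a web of 553 − 2·26 = 501 mm.


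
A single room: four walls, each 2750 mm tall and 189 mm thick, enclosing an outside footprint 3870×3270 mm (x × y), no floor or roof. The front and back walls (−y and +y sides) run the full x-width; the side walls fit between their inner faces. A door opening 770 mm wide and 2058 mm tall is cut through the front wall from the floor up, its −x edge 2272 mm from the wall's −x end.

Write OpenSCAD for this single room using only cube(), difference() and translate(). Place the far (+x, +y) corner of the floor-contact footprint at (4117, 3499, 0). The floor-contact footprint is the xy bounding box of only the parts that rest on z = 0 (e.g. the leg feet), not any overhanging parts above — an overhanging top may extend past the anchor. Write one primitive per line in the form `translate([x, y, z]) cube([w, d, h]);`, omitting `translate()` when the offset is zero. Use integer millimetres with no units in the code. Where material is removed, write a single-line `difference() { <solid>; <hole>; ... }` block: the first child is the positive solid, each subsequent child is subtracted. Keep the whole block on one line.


difference() { translate([247, 229, 0]) cube([3870, 189, 2750]); translate([2519, 229, 0]) cube([770, 189, 2058]); }
translate([247, 3310, 0]) cube([3870, 189, 2750]);
translate([247, 418, 0]) cube([189, 2892, 2750]);
translate([3928, 418, 0]) cube([189, 2892, 2750]);


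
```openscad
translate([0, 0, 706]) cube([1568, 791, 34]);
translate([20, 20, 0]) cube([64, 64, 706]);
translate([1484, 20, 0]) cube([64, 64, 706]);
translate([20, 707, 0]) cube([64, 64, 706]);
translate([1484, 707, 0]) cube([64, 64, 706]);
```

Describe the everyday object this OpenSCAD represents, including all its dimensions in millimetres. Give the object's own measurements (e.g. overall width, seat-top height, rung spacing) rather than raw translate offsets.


A table: top 1568 mm (x) × 791 mm (y), 34 mm thick, upper face at z = 740 mm, on four 64×64 mm square legs, each inset 20 mm from the nearest pair of top edges from z = 0 to the bottom of the top.


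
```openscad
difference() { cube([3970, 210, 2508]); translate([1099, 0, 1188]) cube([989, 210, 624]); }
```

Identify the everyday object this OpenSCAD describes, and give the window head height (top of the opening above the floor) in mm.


A wall with a window opening. The window head height is 1812 mm.

A wall with a rectangular opening subtracted — a window. Sill at z = 1188, opening 624 mm tall, so the head is at 1188 + 624 = 1812 mm.


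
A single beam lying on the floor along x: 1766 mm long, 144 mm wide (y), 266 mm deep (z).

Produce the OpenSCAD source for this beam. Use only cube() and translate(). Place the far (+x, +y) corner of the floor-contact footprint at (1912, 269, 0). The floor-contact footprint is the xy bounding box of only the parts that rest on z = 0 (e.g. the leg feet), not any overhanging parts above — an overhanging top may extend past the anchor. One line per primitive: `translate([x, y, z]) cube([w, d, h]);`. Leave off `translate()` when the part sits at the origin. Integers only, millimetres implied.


translate([146, 125, 0]) cube([1766, 144, 266]);


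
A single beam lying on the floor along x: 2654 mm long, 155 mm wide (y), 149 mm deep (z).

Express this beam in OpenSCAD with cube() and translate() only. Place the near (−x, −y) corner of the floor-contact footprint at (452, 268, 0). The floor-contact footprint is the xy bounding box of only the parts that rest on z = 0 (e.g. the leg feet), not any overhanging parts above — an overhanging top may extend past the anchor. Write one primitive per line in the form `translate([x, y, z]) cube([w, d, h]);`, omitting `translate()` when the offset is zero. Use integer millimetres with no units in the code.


translate([452, 268, 0]) cube([2654, 155, 149]);


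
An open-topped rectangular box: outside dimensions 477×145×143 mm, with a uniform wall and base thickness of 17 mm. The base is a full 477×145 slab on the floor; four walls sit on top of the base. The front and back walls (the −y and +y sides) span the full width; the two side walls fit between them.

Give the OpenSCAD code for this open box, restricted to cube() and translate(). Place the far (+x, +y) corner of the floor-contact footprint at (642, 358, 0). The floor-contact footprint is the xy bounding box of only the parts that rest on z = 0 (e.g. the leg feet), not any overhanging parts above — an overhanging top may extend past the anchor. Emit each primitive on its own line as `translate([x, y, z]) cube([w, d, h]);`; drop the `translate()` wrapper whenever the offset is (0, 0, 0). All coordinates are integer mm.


translate([165, 213, 0]) cube([477, 145, 17]);
translate([165, 213, 17]) cube([477, 17, 126]);
translate([165, 341, 17]) cube([477, 17, 126]);
translate([165, 230, 17]) cube([17, 111, 126]);
translate([625, 230, 17]) cube([17, 111, 126]);


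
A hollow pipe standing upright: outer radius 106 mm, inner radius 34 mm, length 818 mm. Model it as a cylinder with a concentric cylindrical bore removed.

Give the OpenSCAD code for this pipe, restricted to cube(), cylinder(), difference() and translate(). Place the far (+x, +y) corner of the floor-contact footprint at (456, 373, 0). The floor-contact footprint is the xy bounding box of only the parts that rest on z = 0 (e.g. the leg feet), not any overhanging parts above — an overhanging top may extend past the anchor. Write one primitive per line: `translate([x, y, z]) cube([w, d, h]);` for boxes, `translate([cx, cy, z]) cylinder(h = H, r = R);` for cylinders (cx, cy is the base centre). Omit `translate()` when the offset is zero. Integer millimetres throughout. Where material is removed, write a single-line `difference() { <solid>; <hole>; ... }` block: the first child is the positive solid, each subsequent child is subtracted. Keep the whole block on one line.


difference() { translate([350, 267, 0]) cylinder(h = 818, r = 106); translate([350, 267, 0]) cylinder(h = 818, r = 34); }


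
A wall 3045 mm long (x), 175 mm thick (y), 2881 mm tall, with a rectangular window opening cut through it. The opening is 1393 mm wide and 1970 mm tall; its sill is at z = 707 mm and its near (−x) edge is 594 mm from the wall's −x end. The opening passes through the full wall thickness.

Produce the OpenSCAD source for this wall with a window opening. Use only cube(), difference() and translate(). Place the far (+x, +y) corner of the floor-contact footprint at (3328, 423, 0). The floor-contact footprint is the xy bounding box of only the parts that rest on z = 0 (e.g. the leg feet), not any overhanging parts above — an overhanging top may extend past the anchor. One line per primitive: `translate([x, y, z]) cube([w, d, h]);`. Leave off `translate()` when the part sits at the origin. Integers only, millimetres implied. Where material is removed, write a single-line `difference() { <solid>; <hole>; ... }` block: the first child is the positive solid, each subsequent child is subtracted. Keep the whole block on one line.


difference() { translate([283, 248, 0]) cube([3045, 175, 2881]); translate([877, 248, 707]) cube([1393, 175, 1970]); }


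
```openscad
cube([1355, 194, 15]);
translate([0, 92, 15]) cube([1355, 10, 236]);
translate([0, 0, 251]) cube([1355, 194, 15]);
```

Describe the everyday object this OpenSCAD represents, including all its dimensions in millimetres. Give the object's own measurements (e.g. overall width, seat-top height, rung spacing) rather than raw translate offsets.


An I-beam lying along x, 1355 mm long. Overall section height 266 mm. Two flanges 194 mm wide (y) and 15 mm thick, one on the floor and one at the top; a web 10 mm thick runs between them, centred on the flange width.


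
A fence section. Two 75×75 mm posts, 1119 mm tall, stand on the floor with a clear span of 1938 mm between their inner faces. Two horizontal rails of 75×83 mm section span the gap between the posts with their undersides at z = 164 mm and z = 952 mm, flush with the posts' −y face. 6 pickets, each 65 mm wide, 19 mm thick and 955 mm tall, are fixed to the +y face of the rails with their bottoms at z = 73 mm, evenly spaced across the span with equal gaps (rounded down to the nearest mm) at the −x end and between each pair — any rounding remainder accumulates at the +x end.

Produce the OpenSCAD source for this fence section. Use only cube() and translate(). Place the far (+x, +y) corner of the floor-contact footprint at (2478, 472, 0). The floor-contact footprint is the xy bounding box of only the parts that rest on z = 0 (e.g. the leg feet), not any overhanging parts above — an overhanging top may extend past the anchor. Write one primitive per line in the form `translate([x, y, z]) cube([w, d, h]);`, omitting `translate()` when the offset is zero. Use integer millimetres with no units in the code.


translate([390, 397, 0]) cube([75, 75, 1119]);
translate([2403, 397, 0]) cube([75, 75, 1119]);
translate([465, 397, 164]) cube([1938, 75, 83]);
translate([465, 397, 952]) cube([1938, 75, 83]);
translate([686, 472, 73]) cube([65, 19, 955]);
translate([972, 472, 73]) cube([65, 19, 955]);
translate([1258, 472, 73]) cube([65, 19, 955]);
translate([1544, 472, 73]) cube([65, 19, 955]);
translate([1830, 472, 73]) cube([65, 19, 955]);
translate([2116, 472, 73]) cube([65, 19, 955]);


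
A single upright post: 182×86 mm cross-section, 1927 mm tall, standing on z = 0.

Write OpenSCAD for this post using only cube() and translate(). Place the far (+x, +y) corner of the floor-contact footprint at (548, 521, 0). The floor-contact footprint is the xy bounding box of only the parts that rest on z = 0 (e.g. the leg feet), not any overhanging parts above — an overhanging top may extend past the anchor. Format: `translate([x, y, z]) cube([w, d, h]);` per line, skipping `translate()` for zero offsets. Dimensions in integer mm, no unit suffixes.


translate([366, 435, 0]) cube([182, 86, 1927]);


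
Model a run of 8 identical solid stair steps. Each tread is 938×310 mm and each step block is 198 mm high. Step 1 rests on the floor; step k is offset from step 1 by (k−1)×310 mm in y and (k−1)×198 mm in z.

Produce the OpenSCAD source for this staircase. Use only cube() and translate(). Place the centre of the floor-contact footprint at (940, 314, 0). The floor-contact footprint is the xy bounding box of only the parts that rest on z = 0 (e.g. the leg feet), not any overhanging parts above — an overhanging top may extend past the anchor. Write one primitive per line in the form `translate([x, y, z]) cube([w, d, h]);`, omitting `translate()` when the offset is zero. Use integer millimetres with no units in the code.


translate([471, 159, 0]) cube([938, 310, 198]);
translate([471, 469, 198]) cube([938, 310, 198]);
translate([471, 779, 396]) cube([938, 310, 198]);
translate([471, 1089, 594]) cube([938, 310, 198]);
translate([471, 1399, 792]) cube([938, 310, 198]);
translate([471, 1709, 990]) cube([938, 310, 198]);
translate([471, 2019, 1188]) cube([938, 310, 198]);
translate([471, 2329, 1386]) cube([938, 310, 198]);


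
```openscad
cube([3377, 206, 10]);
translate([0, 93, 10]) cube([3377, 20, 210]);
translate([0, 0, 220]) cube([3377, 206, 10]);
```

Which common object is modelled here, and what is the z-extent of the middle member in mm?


An I-beam. The web height is 210 mm.

Two wide flanges with a thin centred web — an I-beam. Overall 230 mm minus two 10 mm flanges gives a web of 230 − 2·10 = 210 mm.


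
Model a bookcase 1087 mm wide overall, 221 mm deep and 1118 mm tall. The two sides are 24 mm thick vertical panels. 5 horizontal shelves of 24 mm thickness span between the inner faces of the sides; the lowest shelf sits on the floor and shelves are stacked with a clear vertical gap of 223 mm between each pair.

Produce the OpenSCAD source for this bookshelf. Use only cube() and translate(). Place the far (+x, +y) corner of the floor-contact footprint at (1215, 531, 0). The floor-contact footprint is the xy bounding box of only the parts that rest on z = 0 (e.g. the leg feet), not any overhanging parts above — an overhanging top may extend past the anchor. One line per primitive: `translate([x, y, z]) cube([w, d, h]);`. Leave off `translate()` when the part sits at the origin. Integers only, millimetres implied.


translate([128, 310, 0]) cube([24, 221, 1118]);
translate([1191, 310, 0]) cube([24, 221, 1118]);
translate([152, 310, 0]) cube([1039, 221, 24]);
translate([152, 310, 247]) cube([1039, 221, 24]);
translate([152, 310, 494]) cube([1039, 221, 24]);
translate([152, 310, 741]) cube([1039, 221, 24]);
translate([152, 310, 988]) cube([1039, 221, 24]);


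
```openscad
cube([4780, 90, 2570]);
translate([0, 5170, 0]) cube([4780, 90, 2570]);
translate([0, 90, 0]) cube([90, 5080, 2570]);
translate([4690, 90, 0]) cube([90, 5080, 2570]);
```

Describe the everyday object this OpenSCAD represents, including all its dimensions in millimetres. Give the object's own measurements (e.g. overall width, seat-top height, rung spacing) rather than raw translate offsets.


The wall frame of a small rectangular building: four walls, each 2570 mm tall and 90 mm thick, enclosing a footprint 4780 mm (x) by 5260 mm (y) outside-to-outside, with no floor or roof. The front and back walls (the −y and +y sides) span the full width; the two side walls fit between them.


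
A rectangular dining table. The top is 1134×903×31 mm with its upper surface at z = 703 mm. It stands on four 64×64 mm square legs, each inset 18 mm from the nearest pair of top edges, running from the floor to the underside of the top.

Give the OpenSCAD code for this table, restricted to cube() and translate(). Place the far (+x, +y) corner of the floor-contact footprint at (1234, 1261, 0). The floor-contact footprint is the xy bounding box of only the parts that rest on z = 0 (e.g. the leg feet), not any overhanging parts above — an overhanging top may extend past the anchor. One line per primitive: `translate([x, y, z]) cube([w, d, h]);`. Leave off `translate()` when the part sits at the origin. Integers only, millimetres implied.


translate([118, 376, 672]) cube([1134, 903, 31]);
translate([136, 394, 0]) cube([64, 64, 672]);
translate([1170, 394, 0]) cube([64, 64, 672]);
translate([136, 1197, 0]) cube([64, 64, 672]);
translate([1170, 1197, 0]) cube([64, 64, 672]);


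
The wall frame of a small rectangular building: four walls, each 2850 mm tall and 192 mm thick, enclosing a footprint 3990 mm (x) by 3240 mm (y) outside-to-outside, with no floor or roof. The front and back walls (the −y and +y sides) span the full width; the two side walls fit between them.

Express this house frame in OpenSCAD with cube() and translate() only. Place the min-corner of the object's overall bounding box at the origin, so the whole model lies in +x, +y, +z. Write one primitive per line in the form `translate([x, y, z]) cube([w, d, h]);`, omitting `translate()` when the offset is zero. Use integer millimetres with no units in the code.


cube([3990, 192, 2850]);
translate([0, 3048, 0]) cube([3990, 192, 2850]);
translate([0, 192, 0]) cube([192, 2856, 2850]);
translate([3798, 192, 0]) cube([192, 2856, 2850]);


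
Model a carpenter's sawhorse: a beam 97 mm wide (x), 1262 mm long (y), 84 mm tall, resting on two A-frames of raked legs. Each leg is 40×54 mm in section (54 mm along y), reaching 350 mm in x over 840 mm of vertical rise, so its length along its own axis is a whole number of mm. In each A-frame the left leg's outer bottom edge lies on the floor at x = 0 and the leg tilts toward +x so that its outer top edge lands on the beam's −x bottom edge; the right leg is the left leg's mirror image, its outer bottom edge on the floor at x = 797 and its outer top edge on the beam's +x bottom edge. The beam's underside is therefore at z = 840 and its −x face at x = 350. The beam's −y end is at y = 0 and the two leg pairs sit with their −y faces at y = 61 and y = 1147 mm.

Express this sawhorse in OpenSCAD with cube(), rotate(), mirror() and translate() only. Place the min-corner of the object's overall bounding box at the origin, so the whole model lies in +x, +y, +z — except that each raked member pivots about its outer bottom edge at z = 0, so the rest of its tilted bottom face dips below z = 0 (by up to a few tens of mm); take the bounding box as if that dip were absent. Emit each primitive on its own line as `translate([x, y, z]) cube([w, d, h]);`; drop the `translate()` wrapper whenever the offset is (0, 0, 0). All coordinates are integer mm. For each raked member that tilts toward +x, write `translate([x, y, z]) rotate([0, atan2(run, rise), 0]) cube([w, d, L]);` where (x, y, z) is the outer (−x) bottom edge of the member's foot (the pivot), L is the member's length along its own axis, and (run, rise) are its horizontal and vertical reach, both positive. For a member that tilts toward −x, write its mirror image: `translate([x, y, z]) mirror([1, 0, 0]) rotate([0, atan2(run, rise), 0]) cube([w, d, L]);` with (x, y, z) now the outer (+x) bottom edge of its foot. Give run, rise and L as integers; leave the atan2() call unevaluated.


// leg length = √(350² + 840²) = 910
// right-leg outer foot x = 2·350 + 97 = 797
// beam min-corner = (350, 0, 840)
translate([350, 0, 840]) cube([97, 1262, 84]);
translate([0, 61, 0]) rotate([0, atan2(350, 840), 0]) cube([40, 54, 910]);
translate([797, 61, 0]) mirror([1, 0, 0]) rotate([0, atan2(350, 840), 0]) cube([40, 54, 910]);
translate([0, 1147, 0]) rotate([0, atan2(350, 840), 0]) cube([40, 54, 910]);
translate([797, 1147, 0]) mirror([1, 0, 0]) rotate([0, atan2(350, 840), 0]) cube([40, 54, 910]);


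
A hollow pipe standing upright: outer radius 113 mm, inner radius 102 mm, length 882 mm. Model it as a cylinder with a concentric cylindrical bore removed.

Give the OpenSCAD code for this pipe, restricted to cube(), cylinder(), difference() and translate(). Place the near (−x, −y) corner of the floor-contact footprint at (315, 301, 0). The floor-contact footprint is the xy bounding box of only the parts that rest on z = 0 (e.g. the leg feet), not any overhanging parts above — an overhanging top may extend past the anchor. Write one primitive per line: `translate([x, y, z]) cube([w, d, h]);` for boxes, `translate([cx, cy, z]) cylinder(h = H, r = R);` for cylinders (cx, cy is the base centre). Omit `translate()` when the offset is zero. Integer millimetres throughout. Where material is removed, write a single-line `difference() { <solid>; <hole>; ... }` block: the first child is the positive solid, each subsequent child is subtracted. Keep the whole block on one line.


difference() { translate([428, 414, 0]) cylinder(h = 882, r = 113); translate([428, 414, 0]) cylinder(h = 882, r = 102); }


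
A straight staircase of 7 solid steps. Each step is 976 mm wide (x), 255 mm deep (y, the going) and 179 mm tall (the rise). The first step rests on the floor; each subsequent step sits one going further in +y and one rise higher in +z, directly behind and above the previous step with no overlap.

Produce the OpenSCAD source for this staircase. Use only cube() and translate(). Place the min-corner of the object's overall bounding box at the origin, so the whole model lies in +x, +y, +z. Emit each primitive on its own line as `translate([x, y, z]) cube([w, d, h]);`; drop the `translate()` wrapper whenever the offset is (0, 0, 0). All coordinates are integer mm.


cube([976, 255, 179]);
translate([0, 255, 179]) cube([976, 255, 179]);
translate([0, 510, 358]) cube([976, 255, 179]);
translate([0, 765, 537]) cube([976, 255, 179]);
translate([0, 1020, 716]) cube([976, 255, 179]);
translate([0, 1275, 895]) cube([976, 255, 179]);
translate([0, 1530, 1074]) cube([976, 255, 179]);


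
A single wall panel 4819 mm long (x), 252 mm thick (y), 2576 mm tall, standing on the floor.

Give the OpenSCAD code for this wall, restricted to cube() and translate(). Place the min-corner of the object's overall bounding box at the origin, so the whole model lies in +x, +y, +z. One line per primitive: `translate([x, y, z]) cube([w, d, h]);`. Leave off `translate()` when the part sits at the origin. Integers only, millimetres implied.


cube([4819, 252, 2576]);


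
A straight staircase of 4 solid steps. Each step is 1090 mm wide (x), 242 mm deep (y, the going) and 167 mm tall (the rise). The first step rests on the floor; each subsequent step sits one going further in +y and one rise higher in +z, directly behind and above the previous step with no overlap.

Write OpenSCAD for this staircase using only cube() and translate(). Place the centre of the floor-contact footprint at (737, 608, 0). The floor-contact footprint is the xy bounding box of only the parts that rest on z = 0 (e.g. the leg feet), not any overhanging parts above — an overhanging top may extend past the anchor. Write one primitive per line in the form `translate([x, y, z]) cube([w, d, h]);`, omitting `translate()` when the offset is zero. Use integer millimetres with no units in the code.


translate([192, 487, 0]) cube([1090, 242, 167]);
translate([192, 729, 167]) cube([1090, 242, 167]);
translate([192, 971, 334]) cube([1090, 242, 167]);
translate([192, 1213, 501]) cube([1090, 242, 167]);


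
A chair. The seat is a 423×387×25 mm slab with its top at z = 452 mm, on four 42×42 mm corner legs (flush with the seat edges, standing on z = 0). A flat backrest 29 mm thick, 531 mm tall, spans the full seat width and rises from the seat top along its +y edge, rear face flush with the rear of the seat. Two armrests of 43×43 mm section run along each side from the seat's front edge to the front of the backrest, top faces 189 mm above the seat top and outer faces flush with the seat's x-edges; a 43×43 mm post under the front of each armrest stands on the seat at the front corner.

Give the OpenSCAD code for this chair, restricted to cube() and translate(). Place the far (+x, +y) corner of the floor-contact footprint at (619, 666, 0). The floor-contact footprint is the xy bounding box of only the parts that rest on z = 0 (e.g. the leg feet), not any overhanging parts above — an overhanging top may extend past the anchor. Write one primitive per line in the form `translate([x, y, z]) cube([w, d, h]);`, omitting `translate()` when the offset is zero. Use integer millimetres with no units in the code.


translate([196, 279, 427]) cube([423, 387, 25]);
translate([196, 279, 0]) cube([42, 42, 427]);
translate([577, 279, 0]) cube([42, 42, 427]);
translate([196, 624, 0]) cube([42, 42, 427]);
translate([577, 624, 0]) cube([42, 42, 427]);
translate([196, 637, 452]) cube([423, 29, 531]);
translate([196, 279, 598]) cube([43, 358, 43]);
translate([576, 279, 598]) cube([43, 358, 43]);
translate([196, 279, 452]) cube([43, 43, 146]);
translate([576, 279, 452]) cube([43, 43, 146]);


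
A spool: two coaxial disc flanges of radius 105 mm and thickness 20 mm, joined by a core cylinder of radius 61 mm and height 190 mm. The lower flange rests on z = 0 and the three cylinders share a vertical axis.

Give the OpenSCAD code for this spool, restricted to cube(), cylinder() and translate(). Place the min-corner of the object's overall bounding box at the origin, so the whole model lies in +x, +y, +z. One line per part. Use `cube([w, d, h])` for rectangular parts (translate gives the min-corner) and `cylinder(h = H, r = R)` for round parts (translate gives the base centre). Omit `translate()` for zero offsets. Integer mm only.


translate([105, 105, 0]) cylinder(h = 20, r = 105);
translate([105, 105, 20]) cylinder(h = 190, r = 61);
translate([105, 105, 210]) cylinder(h = 20, r = 105);


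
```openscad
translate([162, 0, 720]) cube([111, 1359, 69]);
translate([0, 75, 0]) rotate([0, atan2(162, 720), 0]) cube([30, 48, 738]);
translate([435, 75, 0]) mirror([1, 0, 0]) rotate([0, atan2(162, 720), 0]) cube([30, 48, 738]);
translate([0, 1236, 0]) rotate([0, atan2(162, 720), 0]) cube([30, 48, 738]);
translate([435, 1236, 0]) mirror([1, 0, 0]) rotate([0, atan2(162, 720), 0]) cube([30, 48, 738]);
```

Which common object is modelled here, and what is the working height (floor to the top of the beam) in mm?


A sawhorse. The overall height is 789 mm.

A beam across two mirrored pairs of raked legs — a sawhorse. The beam's underside is at z = 720 (matching the legs' vertical rise in atan2(162, 720)) and the beam is 69 mm tall, so its top is at 720 + 69 = 789 mm. The raked legs top out at the beam's underside, so that is the highest point.


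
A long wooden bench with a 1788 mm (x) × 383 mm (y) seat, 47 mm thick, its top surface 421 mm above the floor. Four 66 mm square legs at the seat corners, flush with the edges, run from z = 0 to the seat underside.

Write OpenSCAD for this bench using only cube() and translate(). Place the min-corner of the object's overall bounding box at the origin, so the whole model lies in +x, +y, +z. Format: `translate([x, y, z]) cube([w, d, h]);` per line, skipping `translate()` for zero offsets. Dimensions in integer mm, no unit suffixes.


// leg_h = 421 − 47 = 374
translate([0, 0, 374]) cube([1788, 383, 47]);
cube([66, 66, 374]);
translate([0, 317, 0]) cube([66, 66, 374]);
translate([1722, 0, 0]) cube([66, 66, 374]);
translate([1722, 317, 0]) cube([66, 66, 374]);


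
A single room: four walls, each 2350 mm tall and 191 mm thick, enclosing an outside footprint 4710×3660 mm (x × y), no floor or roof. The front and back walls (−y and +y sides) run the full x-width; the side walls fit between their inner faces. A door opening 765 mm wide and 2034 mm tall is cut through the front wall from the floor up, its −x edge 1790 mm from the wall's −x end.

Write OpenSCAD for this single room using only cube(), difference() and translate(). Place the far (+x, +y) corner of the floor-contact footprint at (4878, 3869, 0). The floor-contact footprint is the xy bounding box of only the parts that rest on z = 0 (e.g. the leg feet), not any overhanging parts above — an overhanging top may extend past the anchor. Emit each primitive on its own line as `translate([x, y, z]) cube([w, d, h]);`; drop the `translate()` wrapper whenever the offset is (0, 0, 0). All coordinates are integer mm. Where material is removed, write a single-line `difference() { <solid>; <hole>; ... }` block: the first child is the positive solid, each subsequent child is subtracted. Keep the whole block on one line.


difference() { translate([168, 209, 0]) cube([4710, 191, 2350]); translate([1958, 209, 0]) cube([765, 191, 2034]); }
translate([168, 3678, 0]) cube([4710, 191, 2350]);
translate([168, 400, 0]) cube([191, 3278, 2350]);
translate([4687, 400, 0]) cube([191, 3278, 2350]);
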